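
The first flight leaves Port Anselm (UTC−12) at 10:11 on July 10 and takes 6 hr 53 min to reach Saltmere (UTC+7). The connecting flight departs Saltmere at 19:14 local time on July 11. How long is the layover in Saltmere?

7 hours 10 minutes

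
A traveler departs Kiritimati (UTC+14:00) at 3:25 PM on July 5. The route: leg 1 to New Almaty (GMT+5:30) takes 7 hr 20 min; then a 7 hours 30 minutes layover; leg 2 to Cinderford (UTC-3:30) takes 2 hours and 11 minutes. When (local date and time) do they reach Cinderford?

Convert departure to UTC: 3:25 PM − 14:00 = 1:25 AM UTC on Jul 5.
Add 7 hours and 20 minutes leg 1 → 8:45 AM UTC.
Add 7 hours and 30 minutes layover in New Almaty → 4:15 PM UTC.
Add 2 hours and 11 minutes leg 2 → 6:26 PM UTC.
Cinderford is UTC−3:30, so local arrival = 6:26 PM − 3:30 = 2:56 PM on Jul 5.

2:56 PM on July 5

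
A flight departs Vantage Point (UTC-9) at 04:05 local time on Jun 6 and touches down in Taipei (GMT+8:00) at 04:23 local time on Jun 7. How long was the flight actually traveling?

7 hours 18 minutes

Departure in UTC: 04:05 + 9:00 = 13:05 on Jun 6.
Arrival in UTC: 04:23 − 8:00 = 20:23 on Jun 6.
Elapsed = 20:23 − 13:05 = 7 hours 18 minutes.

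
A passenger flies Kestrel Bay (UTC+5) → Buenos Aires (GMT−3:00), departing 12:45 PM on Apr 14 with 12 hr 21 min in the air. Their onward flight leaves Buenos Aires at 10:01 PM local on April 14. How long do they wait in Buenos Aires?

4 hours 55 minutes

Convert departure to UTC: 12:45 PM − 5:00 = 7:45 AM UTC on Apr 14.
Add 12 hours and 21 minutes flight time → 8:06 PM UTC.
Buenos Aires is UTC−3:00, so local arrival = 8:06 PM − 3:00 = 5:06 PM on Apr 14.
Layover = 10:01 PM − 5:06 PM = 4 hours 55 minutes.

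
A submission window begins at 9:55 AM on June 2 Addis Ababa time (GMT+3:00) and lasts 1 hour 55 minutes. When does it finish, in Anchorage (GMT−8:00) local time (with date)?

12:50 AM on Jun 2

Anchorage is 11:00 behind Addis Ababa.
After 1 hour and 55 minutes it is 11:50 AM in Addis Ababa.
Shift by the zone difference: 11:50 AM − 11:00 = 12:50 AM on Jun 2 in Anchorage.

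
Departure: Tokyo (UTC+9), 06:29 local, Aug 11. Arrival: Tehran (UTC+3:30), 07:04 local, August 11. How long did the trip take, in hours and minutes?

Departure in UTC: 06:29 − 9:00 = 21:29 on Aug 10.
Arrival in UTC: 07:04 − 3:30 = 03:34 on Aug 11.
Elapsed = 03:34 − 21:29 (+1 day) = 6 hours 5 minutes.

6 hours 5 minutes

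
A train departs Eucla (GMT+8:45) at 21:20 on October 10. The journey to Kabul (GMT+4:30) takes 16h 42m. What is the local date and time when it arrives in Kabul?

Kabul is 4:15 behind Eucla.
After 16 hours 42 minutes it is 14:02 (Oct 11) in Eucla.
Shift by the zone difference: 14:02 − 4:15 = 09:47 on Oct 11 in Kabul.

09:47 on Oct 11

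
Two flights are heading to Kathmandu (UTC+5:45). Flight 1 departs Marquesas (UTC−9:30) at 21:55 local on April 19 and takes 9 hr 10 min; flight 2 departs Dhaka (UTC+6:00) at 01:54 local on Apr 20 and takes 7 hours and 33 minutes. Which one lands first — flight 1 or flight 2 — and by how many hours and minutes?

the second, by 13 hours 8 minutes

Flight 1 in UTC: 21:55 + 9:30 = 07:25 on Apr 20.
+9 hours 10 minutes → arrive 16:35 UTC on Apr 20.
Flight 2 in UTC: 01:54 − 6:00 = 19:54 on Apr 19.
+7 hours and 33 minutes → arrive 03:27 UTC on Apr 20.
Flight 2 lands earlier by 13 hours 8 minutes.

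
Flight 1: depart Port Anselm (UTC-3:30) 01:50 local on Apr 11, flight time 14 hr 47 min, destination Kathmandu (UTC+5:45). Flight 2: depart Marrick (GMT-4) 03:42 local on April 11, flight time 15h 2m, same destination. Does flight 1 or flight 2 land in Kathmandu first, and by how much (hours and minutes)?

Flight 1 in UTC: 01:50 + 3:30 = 05:20 on Apr 11.
+14 hours 47 minutes → arrive 20:07 UTC on Apr 11.
Flight 2 in UTC: 03:42 + 4:00 = 07:42 on Apr 11.
+15 hours 2 minutes → arrive 22:44 UTC on Apr 11.
Flight 1 lands earlier by 2 hours 37 minutes.

the first, by 2 hours 37 minutes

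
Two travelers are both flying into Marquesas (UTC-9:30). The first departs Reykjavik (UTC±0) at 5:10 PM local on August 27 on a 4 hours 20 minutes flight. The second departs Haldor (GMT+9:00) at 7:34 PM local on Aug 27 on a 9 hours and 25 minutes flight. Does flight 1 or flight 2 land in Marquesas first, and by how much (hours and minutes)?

the second, by 1 hour 31 minutes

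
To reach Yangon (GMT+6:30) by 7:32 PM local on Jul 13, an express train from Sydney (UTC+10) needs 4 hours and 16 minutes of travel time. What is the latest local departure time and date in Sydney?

Target arrival in UTC: 7:32 PM − 6:30 = 1:02 PM on Jul 13.
Subtract 4 hours and 16 minutes → departure 8:46 AM UTC on Jul 13.
Sydney is UTC+10:00: 8:46 AM + 10:00 = 6:46 PM on Jul 13.

6:46 PM on July 13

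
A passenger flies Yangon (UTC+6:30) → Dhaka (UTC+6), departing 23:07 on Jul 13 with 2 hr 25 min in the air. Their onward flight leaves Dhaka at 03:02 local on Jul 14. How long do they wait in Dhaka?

2 hours

Convert departure to UTC: 23:07 − 6:30 = 16:37 UTC on Jul 13.
Add 2 hours and 25 minutes flight time → 19:02 UTC.
Dhaka is UTC+6:00, so local arrival = 19:02 + 6:00 = 01:02 on Jul 14.
Layover = 03:02 − 01:02 = 2 hours.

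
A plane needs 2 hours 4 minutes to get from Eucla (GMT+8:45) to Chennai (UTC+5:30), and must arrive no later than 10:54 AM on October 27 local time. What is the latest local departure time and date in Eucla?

12:05 PM on October 27

Target arrival in UTC: 10:54 AM − 5:30 = 5:24 AM on Oct 27.
Subtract 2 hours and 4 minutes → departure 3:20 AM UTC on Oct 27.
Eucla is UTC+8:45: 3:20 AM + 8:45 = 12:05 PM on Oct 27.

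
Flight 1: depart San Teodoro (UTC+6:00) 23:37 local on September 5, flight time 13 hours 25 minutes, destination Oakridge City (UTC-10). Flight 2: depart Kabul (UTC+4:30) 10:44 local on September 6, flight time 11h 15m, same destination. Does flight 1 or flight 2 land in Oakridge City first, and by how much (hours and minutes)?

the first, by 10 hours 27 minutes

Flight 1 in UTC: 23:37 − 6:00 = 17:37 on Sep 5.
+13 hours 25 minutes → arrive 07:02 UTC on Sep 6.
Flight 2 in UTC: 10:44 − 4:30 = 06:14 on Sep 6.
+11 hours and 15 minutes → arrive 17:29 UTC on Sep 6.
Flight 1 lands earlier by 10 hours 27 minutes.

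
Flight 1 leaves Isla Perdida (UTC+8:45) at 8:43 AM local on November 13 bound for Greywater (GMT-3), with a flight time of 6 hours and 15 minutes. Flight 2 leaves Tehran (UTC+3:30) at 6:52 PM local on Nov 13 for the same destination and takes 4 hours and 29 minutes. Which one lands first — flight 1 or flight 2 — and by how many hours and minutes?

Flight 1 in UTC: 8:43 AM − 8:45 = 11:58 PM on Nov 12.
+6 hours 15 minutes → arrive 6:13 AM UTC on Nov 13.
Flight 2 in UTC: 6:52 PM − 3:30 = 3:22 PM on Nov 13.
+4 hours 29 minutes → arrive 7:51 PM UTC on Nov 13.
Flight 1 lands earlier by 13 hours 38 minutes.

the first, by 13 hours 38 minutes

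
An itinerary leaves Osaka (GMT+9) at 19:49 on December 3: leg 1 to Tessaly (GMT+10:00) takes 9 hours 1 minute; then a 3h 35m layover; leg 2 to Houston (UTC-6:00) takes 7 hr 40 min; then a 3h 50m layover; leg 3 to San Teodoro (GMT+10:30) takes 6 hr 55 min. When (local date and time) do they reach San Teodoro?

04:20 on December 5

Convert departure to UTC: 19:49 − 9:00 = 10:49 UTC on Dec 3.
Add 9 hours and 1 minute leg 1 → 19:50 UTC.
Add 3 hours and 35 minutes layover in Tessaly → 23:25 UTC.
Add 7 hours and 40 minutes leg 2 → 07:05 UTC (Dec 4).
Add 3 hours and 50 minutes layover in Houston → 10:55 UTC.
Add 6 hours 55 minutes leg 3 → 17:50 UTC.
San Teodoro is UTC+10:30, so local arrival = 17:50 + 10:30 = 04:20 on Dec 5.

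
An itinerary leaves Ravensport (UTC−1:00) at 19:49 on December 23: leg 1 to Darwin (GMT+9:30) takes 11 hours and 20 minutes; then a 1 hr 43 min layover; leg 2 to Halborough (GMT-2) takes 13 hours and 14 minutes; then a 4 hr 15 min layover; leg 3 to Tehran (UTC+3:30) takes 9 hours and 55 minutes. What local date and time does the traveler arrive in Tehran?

Convert departure to UTC: 19:49 + 1:00 = 20:49 UTC on Dec 23.
Add 11 hours 20 minutes leg 1 → 08:09 UTC (Dec 24).
Add 1 hour 43 minutes layover in Darwin → 09:52 UTC.
Add 13 hours 14 minutes leg 2 → 23:06 UTC.
Add 4 hours 15 minutes layover in Halborough → 03:21 UTC (Dec 25).
Add 9 hours and 55 minutes leg 3 → 13:16 UTC.
Tehran is UTC+3:30, so local arrival = 13:16 + 3:30 = 16:46 on Dec 25.

16:46 on Dec 25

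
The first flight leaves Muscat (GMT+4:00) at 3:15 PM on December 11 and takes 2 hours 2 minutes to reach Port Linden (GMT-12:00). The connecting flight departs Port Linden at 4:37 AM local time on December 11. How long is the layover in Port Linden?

Convert departure to UTC: 3:15 PM − 4:00 = 11:15 AM UTC on Dec 11.
Add 2 hours 2 minutes flight time → 1:17 PM UTC.
Port Linden is UTC−12:00, so local arrival = 1:17 PM − 12:00 = 1:17 AM on Dec 11.
Layover = 4:37 AM − 1:17 AM = 3 hours 20 minutes.

3 hours 20 minutes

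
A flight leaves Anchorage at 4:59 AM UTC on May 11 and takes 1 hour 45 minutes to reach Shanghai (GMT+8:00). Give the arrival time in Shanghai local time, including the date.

Departure is given in UTC: 4:59 AM on May 11.
Add 1 hour and 45 minutes → 6:44 AM UTC.
Shanghai is UTC+8:00: 6:44 AM + 8:00 = 2:44 PM on May 11.

2:44 PM on May 11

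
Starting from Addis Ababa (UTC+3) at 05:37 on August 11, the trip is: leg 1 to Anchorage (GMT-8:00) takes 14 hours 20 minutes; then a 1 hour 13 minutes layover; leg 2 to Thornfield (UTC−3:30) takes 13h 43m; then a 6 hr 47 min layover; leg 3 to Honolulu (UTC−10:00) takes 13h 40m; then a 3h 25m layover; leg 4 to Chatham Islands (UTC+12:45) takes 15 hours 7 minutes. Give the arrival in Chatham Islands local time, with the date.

Convert departure to UTC: 05:37 − 3:00 = 02:37 UTC on Aug 11.
Add 14 hours and 20 minutes leg 1 → 16:57 UTC.
Add 1 hour 13 minutes layover in Anchorage → 18:10 UTC.
Add 13 hours 43 minutes leg 2 → 07:53 UTC (Aug 12).
Add 6 hours and 47 minutes layover in Thornfield → 14:40 UTC.
Add 13 hours and 40 minutes leg 3 → 04:20 UTC (Aug 13).
Add 3 hours 25 minutes layover in Honolulu → 07:45 UTC.
Add 15 hours 7 minutes leg 4 → 22:52 UTC.
Chatham Islands is UTC+12:45, so local arrival = 22:52 + 12:45 = 11:37 on Aug 14.

11:37 on August 14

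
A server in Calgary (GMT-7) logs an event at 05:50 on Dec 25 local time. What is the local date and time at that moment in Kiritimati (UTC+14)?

02:50 on Dec 26

In UTC: 05:50 + 7:00 = 12:50 on Dec 25.
Kiritimati is UTC+14:00: 12:50 + 14:00 = 02:50 on Dec 26.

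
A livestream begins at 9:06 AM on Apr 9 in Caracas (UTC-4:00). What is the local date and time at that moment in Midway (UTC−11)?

Midway is 7:00 behind Caracas.
Shift by the zone difference: 9:06 AM − 7:00 = 2:06 AM on Apr 9 in Midway.

2:06 AM on April 9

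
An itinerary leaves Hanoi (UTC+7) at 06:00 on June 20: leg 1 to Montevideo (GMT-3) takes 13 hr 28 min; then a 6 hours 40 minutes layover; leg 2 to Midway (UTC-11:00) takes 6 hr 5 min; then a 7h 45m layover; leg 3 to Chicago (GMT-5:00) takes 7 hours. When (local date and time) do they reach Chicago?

10:58 on June 21

Convert departure to UTC: 06:00 − 7:00 = 23:00 UTC on Jun 19.
Add 13 hours 28 minutes leg 1 → 12:28 UTC (Jun 20).
Add 6 hours and 40 minutes layover in Montevideo → 19:08 UTC.
Add 6 hours and 5 minutes leg 2 → 01:13 UTC (Jun 21).
Add 7 hours 45 minutes layover in Midway → 08:58 UTC.
Add 7 hours leg 3 → 15:58 UTC.
Chicago is UTC−5:00, so local arrival = 15:58 − 5:00 = 10:58 on Jun 21.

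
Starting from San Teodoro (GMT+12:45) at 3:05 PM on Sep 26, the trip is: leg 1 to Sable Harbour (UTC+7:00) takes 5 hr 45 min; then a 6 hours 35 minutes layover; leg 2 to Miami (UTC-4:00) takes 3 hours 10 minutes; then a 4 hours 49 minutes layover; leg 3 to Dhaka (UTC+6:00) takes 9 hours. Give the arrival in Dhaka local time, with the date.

1:39 PM on September 27

Convert departure to UTC: 3:05 PM − 12:45 = 2:20 AM UTC on Sep 26.
Add 5 hours 45 minutes leg 1 → 8:05 AM UTC.
Add 6 hours 35 minutes layover in Sable Harbour → 2:40 PM UTC.
Add 3 hours 10 minutes leg 2 → 5:50 PM UTC.
Add 4 hours and 49 minutes layover in Miami → 10:39 PM UTC.
Add 9 hours leg 3 → 7:39 AM UTC (Sep 27).
Dhaka is UTC+6:00, so local arrival = 7:39 AM + 6:00 = 1:39 PM on Sep 27.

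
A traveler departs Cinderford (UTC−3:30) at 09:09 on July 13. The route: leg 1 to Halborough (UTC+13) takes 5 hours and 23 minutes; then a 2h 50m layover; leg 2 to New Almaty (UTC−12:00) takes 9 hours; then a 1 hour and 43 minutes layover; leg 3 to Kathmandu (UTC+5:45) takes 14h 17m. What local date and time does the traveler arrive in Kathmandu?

Convert departure to UTC: 09:09 + 3:30 = 12:39 UTC on Jul 13.
Add 5 hours 23 minutes leg 1 → 18:02 UTC.
Add 2 hours 50 minutes layover in Halborough → 20:52 UTC.
Add 9 hours leg 2 → 05:52 UTC (Jul 14).
Add 1 hour 43 minutes layover in New Almaty → 07:35 UTC.
Add 14 hours 17 minutes leg 3 → 21:52 UTC.
Kathmandu is UTC+5:45, so local arrival = 21:52 + 5:45 = 03:37 on Jul 15.

03:37 on July 15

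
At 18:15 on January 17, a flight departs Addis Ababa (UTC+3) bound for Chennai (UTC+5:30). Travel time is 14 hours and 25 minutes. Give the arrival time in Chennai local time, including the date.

Convert departure to UTC: 18:15 − 3:00 = 15:15 UTC on Jan 17.
Add 14 hours and 25 minutes travel time → 05:40 UTC (Jan 18).
Chennai is UTC+5:30, so local arrival = 05:40 + 5:30 = 11:10 on Jan 18.

11:10 on January 18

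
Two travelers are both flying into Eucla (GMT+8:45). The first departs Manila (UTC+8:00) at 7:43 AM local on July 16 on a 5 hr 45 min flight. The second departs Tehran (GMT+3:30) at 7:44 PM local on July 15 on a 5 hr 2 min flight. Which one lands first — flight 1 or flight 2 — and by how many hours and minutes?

the second, by 8 hours 12 minutes

Flight 1 in UTC: 7:43 AM − 8:00 = 11:43 PM on Jul 15.
+5 hours and 45 minutes → arrive 5:28 AM UTC on Jul 16.
Flight 2 in UTC: 7:44 PM − 3:30 = 4:14 PM on Jul 15.
+5 hours and 2 minutes → arrive 9:16 PM UTC on Jul 15.
Flight 2 lands earlier by 8 hours 12 minutes.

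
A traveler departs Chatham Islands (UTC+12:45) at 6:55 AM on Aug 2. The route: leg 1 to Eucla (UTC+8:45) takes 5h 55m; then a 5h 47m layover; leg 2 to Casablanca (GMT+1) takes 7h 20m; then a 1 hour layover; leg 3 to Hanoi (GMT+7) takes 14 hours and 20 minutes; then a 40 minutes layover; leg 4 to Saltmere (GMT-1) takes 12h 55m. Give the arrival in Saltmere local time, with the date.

5:07 PM on August 3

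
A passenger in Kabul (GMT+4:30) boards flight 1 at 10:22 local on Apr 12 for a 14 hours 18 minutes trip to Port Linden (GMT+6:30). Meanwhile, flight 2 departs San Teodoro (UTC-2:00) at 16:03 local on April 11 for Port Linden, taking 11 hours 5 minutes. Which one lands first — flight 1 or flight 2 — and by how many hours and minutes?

the second, by 15 hours 2 minutes

Flight 1 in UTC: 10:22 − 4:30 = 05:52 on Apr 12.
+14 hours 18 minutes → arrive 20:10 UTC on Apr 12.
Flight 2 in UTC: 16:03 + 2:00 = 18:03 on Apr 11.
+11 hours 5 minutes → arrive 05:08 UTC on Apr 12.
Flight 2 lands earlier by 15 hours 2 minutes.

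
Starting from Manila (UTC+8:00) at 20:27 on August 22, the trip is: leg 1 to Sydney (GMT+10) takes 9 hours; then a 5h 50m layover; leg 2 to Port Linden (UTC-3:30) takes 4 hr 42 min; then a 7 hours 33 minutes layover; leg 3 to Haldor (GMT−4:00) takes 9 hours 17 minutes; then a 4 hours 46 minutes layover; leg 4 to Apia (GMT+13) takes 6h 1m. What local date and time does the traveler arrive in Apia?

00:36 on August 25

Convert departure to UTC: 20:27 − 8:00 = 12:27 UTC on Aug 22.
Add 9 hours leg 1 → 21:27 UTC.
Add 5 hours 50 minutes layover in Sydney → 03:17 UTC (Aug 23).
Add 4 hours and 42 minutes leg 2 → 07:59 UTC.
Add 7 hours 33 minutes layover in Port Linden → 15:32 UTC.
Add 9 hours and 17 minutes leg 3 → 00:49 UTC (Aug 24).
Add 4 hours 46 minutes layover in Haldor → 05:35 UTC.
Add 6 hours and 1 minute leg 4 → 11:36 UTC.
Apia is UTC+13:00, so local arrival = 11:36 + 13:00 = 00:36 on Aug 25.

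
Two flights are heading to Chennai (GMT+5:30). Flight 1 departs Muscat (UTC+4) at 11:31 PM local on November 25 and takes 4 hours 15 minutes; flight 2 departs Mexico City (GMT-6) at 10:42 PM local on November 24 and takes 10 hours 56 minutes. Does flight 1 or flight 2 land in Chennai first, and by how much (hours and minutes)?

the second, by 8 hours 8 minutes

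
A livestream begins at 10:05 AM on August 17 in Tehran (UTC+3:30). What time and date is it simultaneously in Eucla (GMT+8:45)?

3:20 PM on August 17

In UTC: 10:05 AM − 3:30 = 6:35 AM on Aug 17.
Eucla is UTC+8:45: 6:35 AM + 8:45 = 3:20 PM on Aug 17.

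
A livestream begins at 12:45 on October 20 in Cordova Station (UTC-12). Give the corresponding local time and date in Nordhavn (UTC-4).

20:45 on October 20

Nordhavn is 8:00 ahead of Cordova Station.
Shift by the zone difference: 12:45 + 8:00 = 20:45 on Oct 20 in Nordhavn.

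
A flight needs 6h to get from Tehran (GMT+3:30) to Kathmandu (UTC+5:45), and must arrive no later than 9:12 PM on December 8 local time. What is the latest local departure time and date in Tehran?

12:57 PM on December 8

Target arrival in UTC: 9:12 PM − 5:45 = 3:27 PM on Dec 8.
Subtract 6 hours → departure 9:27 AM UTC on Dec 8.
Tehran is UTC+3:30: 9:27 AM + 3:30 = 12:57 PM on Dec 8.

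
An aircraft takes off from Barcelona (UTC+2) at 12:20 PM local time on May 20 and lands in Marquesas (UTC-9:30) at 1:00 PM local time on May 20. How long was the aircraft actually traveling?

Departure in UTC: 12:20 PM − 2:00 = 10:20 AM on May 20.
Arrival in UTC: 1:00 PM + 9:30 = 10:30 PM on May 20.
Elapsed = 10:30 PM − 10:20 AM = 12 hours 10 minutes.

12 hours 10 minutes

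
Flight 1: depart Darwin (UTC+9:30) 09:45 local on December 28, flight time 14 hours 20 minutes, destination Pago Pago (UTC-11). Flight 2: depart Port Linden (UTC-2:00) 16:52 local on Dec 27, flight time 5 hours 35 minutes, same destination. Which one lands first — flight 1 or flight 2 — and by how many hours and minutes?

Flight 1 in UTC: 09:45 − 9:30 = 00:15 on Dec 28.
+14 hours and 20 minutes → arrive 14:35 UTC on Dec 28.
Flight 2 in UTC: 16:52 + 2:00 = 18:52 on Dec 27.
+5 hours and 35 minutes → arrive 00:27 UTC on Dec 28.
Flight 2 lands earlier by 14 hours 8 minutes.

the second, by 14 hours 8 minutes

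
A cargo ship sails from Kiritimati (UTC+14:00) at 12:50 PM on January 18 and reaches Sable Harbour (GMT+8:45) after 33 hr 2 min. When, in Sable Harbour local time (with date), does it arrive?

Convert departure to UTC: 12:50 PM − 14:00 = 10:50 PM UTC on Jan 17.
Add 33 hours and 2 minutes travel time → 7:52 AM UTC (Jan 19).
Sable Harbour is UTC+8:45, so local arrival = 7:52 AM + 8:45 = 4:37 PM on Jan 19.

4:37 PM on Jan 19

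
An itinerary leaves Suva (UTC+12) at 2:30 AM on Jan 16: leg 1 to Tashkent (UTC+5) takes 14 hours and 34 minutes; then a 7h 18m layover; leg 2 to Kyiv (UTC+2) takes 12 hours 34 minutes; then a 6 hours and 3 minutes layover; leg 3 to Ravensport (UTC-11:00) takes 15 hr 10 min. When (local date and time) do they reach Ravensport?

11:09 AM on January 17

Convert departure to UTC: 2:30 AM − 12:00 = 2:30 PM UTC on Jan 15.
Add 14 hours 34 minutes leg 1 → 5:04 AM UTC (Jan 16).
Add 7 hours 18 minutes layover in Tashkent → 12:22 PM UTC.
Add 12 hours 34 minutes leg 2 → 12:56 AM UTC (Jan 17).
Add 6 hours 3 minutes layover in Kyiv → 6:59 AM UTC.
Add 15 hours 10 minutes leg 3 → 10:09 PM UTC.
Ravensport is UTC−11:00, so local arrival = 10:09 PM − 11:00 = 11:09 AM on Jan 17.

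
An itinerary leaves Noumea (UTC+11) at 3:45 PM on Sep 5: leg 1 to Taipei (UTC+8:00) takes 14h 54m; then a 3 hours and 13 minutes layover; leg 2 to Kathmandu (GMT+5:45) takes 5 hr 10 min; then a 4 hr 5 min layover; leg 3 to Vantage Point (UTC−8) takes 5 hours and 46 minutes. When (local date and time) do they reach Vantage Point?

Convert departure to UTC: 3:45 PM − 11:00 = 4:45 AM UTC on Sep 5.
Add 14 hours 54 minutes leg 1 → 7:39 PM UTC.
Add 3 hours and 13 minutes layover in Taipei → 10:52 PM UTC.
Add 5 hours and 10 minutes leg 2 → 4:02 AM UTC (Sep 6).
Add 4 hours and 5 minutes layover in Kathmandu → 8:07 AM UTC.
Add 5 hours and 46 minutes leg 3 → 1:53 PM UTC.
Vantage Point is UTC−8:00, so local arrival = 1:53 PM − 8:00 = 5:53 AM on Sep 6.

5:53 AM on September 6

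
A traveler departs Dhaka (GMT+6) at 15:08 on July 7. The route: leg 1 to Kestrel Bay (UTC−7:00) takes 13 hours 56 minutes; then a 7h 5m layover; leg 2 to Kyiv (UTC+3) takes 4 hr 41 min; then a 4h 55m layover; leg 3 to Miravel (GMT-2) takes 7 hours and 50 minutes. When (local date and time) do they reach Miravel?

Convert departure to UTC: 15:08 − 6:00 = 09:08 UTC on Jul 7.
Add 13 hours 56 minutes leg 1 → 23:04 UTC.
Add 7 hours and 5 minutes layover in Kestrel Bay → 06:09 UTC (Jul 8).
Add 4 hours 41 minutes leg 2 → 10:50 UTC.
Add 4 hours 55 minutes layover in Kyiv → 15:45 UTC.
Add 7 hours and 50 minutes leg 3 → 23:35 UTC.
Miravel is UTC−2:00, so local arrival = 23:35 − 2:00 = 21:35 on Jul 8.

21:35 on July 8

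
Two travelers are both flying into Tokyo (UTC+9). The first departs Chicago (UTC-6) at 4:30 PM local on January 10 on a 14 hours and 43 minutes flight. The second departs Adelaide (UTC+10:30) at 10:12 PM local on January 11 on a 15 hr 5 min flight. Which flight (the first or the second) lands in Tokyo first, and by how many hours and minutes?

the first, by 13 hours 34 minutes

Flight 1 in UTC: 4:30 PM + 6:00 = 10:30 PM on Jan 10.
+14 hours 43 minutes → arrive 1:13 PM UTC on Jan 11.
Flight 2 in UTC: 10:12 PM − 10:30 = 11:42 AM on Jan 11.
+15 hours 5 minutes → arrive 2:47 AM UTC on Jan 12.
Flight 1 lands earlier by 13 hours 34 minutes.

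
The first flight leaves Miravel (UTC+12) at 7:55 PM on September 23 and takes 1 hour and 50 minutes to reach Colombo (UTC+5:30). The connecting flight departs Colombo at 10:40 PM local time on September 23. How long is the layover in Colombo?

7 hours 25 minutes

Convert departure to UTC: 7:55 PM − 12:00 = 7:55 AM UTC on Sep 23.
Add 1 hour and 50 minutes flight time → 9:45 AM UTC.
Colombo is UTC+5:30, so local arrival = 9:45 AM + 5:30 = 3:15 PM on Sep 23.
Layover = 10:40 PM − 3:15 PM = 7 hours 25 minutes.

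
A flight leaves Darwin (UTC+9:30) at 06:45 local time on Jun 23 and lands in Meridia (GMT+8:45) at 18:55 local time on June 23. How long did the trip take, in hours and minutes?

Departure in UTC: 06:45 − 9:30 = 21:15 on Jun 22.
Arrival in UTC: 18:55 − 8:45 = 10:10 on Jun 23.
Elapsed = 10:10 − 21:15 (+1 day) = 12 hours 55 minutes.

12 hours 55 minutes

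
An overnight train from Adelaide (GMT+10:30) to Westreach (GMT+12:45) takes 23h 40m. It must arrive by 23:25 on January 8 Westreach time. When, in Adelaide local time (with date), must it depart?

21:30 on January 7

Target arrival in UTC: 23:25 − 12:45 = 10:40 on Jan 8.
Subtract 23 hours 40 minutes → departure 11:00 UTC on Jan 7.
Adelaide is UTC+10:30: 11:00 + 10:30 = 21:30 on Jan 7.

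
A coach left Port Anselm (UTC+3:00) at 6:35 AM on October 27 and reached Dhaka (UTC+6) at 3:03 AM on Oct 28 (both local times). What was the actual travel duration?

Departure in UTC: 6:35 AM − 3:00 = 3:35 AM on Oct 27.
Arrival in UTC: 3:03 AM − 6:00 = 9:03 PM on Oct 27.
Elapsed = 9:03 PM − 3:35 AM = 17 hours 28 minutes.

17 hours 28 minutes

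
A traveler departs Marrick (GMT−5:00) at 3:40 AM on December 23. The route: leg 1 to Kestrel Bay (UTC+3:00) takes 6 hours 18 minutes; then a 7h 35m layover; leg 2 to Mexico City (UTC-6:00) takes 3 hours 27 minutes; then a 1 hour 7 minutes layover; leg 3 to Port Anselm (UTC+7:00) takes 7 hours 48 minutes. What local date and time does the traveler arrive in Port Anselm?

Convert departure to UTC: 3:40 AM + 5:00 = 8:40 AM UTC on Dec 23.
Add 6 hours 18 minutes leg 1 → 2:58 PM UTC.
Add 7 hours and 35 minutes layover in Kestrel Bay → 10:33 PM UTC.
Add 3 hours and 27 minutes leg 2 → 2:00 AM UTC (Dec 24).
Add 1 hour and 7 minutes layover in Mexico City → 3:07 AM UTC.
Add 7 hours and 48 minutes leg 3 → 10:55 AM UTC.
Port Anselm is UTC+7:00, so local arrival = 10:55 AM + 7:00 = 5:55 PM on Dec 24.

5:55 PM on December 24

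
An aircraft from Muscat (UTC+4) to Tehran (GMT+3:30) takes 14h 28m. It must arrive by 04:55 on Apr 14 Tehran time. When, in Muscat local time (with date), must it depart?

Target arrival in UTC: 04:55 − 3:30 = 01:25 on Apr 14.
Subtract 14 hours 28 minutes → departure 10:57 UTC on Apr 13.
Muscat is UTC+4:00: 10:57 + 4:00 = 14:57 on Apr 13.

14:57 on April 13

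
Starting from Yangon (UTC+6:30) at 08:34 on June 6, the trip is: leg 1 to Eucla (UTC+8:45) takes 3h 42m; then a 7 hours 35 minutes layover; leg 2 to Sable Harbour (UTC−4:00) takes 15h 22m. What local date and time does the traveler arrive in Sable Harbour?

00:43 on June 7

Convert departure to UTC: 08:34 − 6:30 = 02:04 UTC on Jun 6.
Add 3 hours and 42 minutes leg 1 → 05:46 UTC.
Add 7 hours and 35 minutes layover in Eucla → 13:21 UTC.
Add 15 hours 22 minutes leg 2 → 04:43 UTC (Jun 7).
Sable Harbour is UTC−4:00, so local arrival = 04:43 − 4:00 = 00:43 on Jun 7.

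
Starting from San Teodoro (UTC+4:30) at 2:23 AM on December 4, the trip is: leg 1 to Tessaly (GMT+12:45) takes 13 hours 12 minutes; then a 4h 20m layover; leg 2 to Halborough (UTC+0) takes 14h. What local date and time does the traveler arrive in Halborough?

5:25 AM on December 5

Convert departure to UTC: 2:23 AM − 4:30 = 9:53 PM UTC on Dec 3.
Add 13 hours 12 minutes leg 1 → 11:05 AM UTC (Dec 4).
Add 4 hours and 20 minutes layover in Tessaly → 3:25 PM UTC.
Add 14 hours leg 2 → 5:25 AM UTC (Dec 5).
Halborough is UTC+0, so local arrival is the same: 5:25 AM on Dec 5.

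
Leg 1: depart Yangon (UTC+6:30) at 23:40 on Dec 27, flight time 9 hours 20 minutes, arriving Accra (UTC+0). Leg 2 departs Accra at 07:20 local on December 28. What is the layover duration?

4 hours 50 minutes

Convert departure to UTC: 23:40 − 6:30 = 17:10 UTC on Dec 27.
Add 9 hours 20 minutes flight time → 02:30 UTC (Dec 28).
Accra is UTC+0, so local arrival is the same: 02:30 on Dec 28.
Layover = 07:20 − 02:30 = 4 hours 50 minutes.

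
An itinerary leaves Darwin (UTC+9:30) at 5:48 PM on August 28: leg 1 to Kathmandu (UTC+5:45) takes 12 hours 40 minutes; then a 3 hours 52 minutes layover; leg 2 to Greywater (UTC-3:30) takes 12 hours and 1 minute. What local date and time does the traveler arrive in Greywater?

Convert departure to UTC: 5:48 PM − 9:30 = 8:18 AM UTC on Aug 28.
Add 12 hours 40 minutes leg 1 → 8:58 PM UTC.
Add 3 hours and 52 minutes layover in Kathmandu → 12:50 AM UTC (Aug 29).
Add 12 hours and 1 minute leg 2 → 12:51 PM UTC.
Greywater is UTC−3:30, so local arrival = 12:51 PM − 3:30 = 9:21 AM on Aug 29.

9:21 AM on Aug 29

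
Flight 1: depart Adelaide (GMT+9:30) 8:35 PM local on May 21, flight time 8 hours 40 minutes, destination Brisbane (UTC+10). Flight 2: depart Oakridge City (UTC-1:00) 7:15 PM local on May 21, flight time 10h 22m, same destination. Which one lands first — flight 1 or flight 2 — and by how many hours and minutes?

the first, by 10 hours 52 minutes

Flight 1 in UTC: 8:35 PM − 9:30 = 11:05 AM on May 21.
+8 hours 40 minutes → arrive 7:45 PM UTC on May 21.
Flight 2 in UTC: 7:15 PM + 1:00 = 8:15 PM on May 21.
+10 hours 22 minutes → arrive 6:37 AM UTC on May 22.
Flight 1 lands earlier by 10 hours 52 minutes.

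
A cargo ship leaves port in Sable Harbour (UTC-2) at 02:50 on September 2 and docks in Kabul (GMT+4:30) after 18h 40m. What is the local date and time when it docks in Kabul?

04:00 on Sep 3

Kabul is 6:30 ahead of Sable Harbour.
After 18 hours and 40 minutes it is 21:30 in Sable Harbour.
Shift by the zone difference: 21:30 + 6:30 = 04:00 on Sep 3 in Kabul.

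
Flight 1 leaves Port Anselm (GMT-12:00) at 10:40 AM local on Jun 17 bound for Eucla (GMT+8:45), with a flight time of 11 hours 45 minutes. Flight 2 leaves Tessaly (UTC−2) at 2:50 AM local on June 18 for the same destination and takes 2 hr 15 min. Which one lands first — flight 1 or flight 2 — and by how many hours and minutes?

the second, by 3 hours 20 minutes

Flight 1 in UTC: 10:40 AM + 12:00 = 10:40 PM on Jun 17.
+11 hours and 45 minutes → arrive 10:25 AM UTC on Jun 18.
Flight 2 in UTC: 2:50 AM + 2:00 = 4:50 AM on Jun 18.
+2 hours 15 minutes → arrive 7:05 AM UTC on Jun 18.
Flight 2 lands earlier by 3 hours 20 minutes.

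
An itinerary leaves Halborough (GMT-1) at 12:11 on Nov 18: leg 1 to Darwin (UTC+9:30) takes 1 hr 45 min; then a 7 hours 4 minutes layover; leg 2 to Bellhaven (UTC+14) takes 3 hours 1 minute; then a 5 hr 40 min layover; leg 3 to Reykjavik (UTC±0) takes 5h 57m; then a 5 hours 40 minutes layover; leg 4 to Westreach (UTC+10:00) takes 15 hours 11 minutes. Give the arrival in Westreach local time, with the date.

19:29 on Nov 20

Convert departure to UTC: 12:11 + 1:00 = 13:11 UTC on Nov 18.
Add 1 hour and 45 minutes leg 1 → 14:56 UTC.
Add 7 hours and 4 minutes layover in Darwin → 22:00 UTC.
Add 3 hours and 1 minute leg 2 → 01:01 UTC (Nov 19).
Add 5 hours 40 minutes layover in Bellhaven → 06:41 UTC.
Add 5 hours 57 minutes leg 3 → 12:38 UTC.
Add 5 hours and 40 minutes layover in Reykjavik → 18:18 UTC.
Add 15 hours and 11 minutes leg 4 → 09:29 UTC (Nov 20).
Westreach is UTC+10:00, so local arrival = 09:29 + 10:00 = 19:29 on Nov 20.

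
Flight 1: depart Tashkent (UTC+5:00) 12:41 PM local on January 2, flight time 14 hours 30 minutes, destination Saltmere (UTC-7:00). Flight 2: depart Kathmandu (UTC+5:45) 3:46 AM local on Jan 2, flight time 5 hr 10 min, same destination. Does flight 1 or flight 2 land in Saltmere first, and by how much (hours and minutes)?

Flight 1 in UTC: 12:41 PM − 5:00 = 7:41 AM on Jan 2.
+14 hours 30 minutes → arrive 10:11 PM UTC on Jan 2.
Flight 2 in UTC: 3:46 AM − 5:45 = 10:01 PM on Jan 1.
+5 hours and 10 minutes → arrive 3:11 AM UTC on Jan 2.
Flight 2 lands earlier by 19 hours.

the second, by 19 hours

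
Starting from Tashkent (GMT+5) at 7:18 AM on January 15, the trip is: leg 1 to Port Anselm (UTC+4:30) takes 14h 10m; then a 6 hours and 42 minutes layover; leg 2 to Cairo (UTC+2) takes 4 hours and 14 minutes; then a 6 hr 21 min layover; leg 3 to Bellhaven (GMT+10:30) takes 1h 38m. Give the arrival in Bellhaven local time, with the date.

Convert departure to UTC: 7:18 AM − 5:00 = 2:18 AM UTC on Jan 15.
Add 14 hours 10 minutes leg 1 → 4:28 PM UTC.
Add 6 hours and 42 minutes layover in Port Anselm → 11:10 PM UTC.
Add 4 hours and 14 minutes leg 2 → 3:24 AM UTC (Jan 16).
Add 6 hours and 21 minutes layover in Cairo → 9:45 AM UTC.
Add 1 hour 38 minutes leg 3 → 11:23 AM UTC.
Bellhaven is UTC+10:30, so local arrival = 11:23 AM + 10:30 = 9:53 PM on Jan 16.

9:53 PM on Jan 16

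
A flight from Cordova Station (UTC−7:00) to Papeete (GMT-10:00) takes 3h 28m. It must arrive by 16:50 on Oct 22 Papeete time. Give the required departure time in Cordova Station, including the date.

16:22 on October 22

Target arrival in UTC: 16:50 + 10:00 = 02:50 on Oct 23.
Subtract 3 hours and 28 minutes → departure 23:22 UTC on Oct 22.
Cordova Station is UTC−7:00: 23:22 − 7:00 = 16:22 on Oct 22.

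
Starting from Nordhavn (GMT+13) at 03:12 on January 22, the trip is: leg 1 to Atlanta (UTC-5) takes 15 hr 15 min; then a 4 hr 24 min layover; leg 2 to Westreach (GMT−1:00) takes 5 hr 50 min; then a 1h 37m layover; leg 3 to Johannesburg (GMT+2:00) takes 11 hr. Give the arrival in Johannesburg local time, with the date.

06:18 on January 23

Convert departure to UTC: 03:12 − 13:00 = 14:12 UTC on Jan 21.
Add 15 hours and 15 minutes leg 1 → 05:27 UTC (Jan 22).
Add 4 hours 24 minutes layover in Atlanta → 09:51 UTC.
Add 5 hours 50 minutes leg 2 → 15:41 UTC.
Add 1 hour 37 minutes layover in Westreach → 17:18 UTC.
Add 11 hours leg 3 → 04:18 UTC (Jan 23).
Johannesburg is UTC+2:00, so local arrival = 04:18 + 2:00 = 06:18 on Jan 23.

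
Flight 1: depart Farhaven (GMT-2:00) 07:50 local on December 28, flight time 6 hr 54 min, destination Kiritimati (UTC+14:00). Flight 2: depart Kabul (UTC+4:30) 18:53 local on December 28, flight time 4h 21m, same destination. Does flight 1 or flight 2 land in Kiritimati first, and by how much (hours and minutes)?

Flight 1 in UTC: 07:50 + 2:00 = 09:50 on Dec 28.
+6 hours and 54 minutes → arrive 16:44 UTC on Dec 28.
Flight 2 in UTC: 18:53 − 4:30 = 14:23 on Dec 28.
+4 hours 21 minutes → arrive 18:44 UTC on Dec 28.
Flight 1 lands earlier by 2 hours.

the first, by 2 hours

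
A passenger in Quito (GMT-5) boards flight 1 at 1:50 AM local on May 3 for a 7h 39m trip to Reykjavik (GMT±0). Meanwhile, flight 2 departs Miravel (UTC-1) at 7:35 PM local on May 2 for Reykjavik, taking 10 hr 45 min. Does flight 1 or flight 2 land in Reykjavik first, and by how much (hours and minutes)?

the second, by 7 hours 9 minutes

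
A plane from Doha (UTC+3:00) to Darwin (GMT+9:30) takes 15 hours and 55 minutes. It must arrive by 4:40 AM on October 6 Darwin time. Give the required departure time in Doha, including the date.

6:15 AM on October 5

Target arrival in UTC: 4:40 AM − 9:30 = 7:10 PM on Oct 5.
Subtract 15 hours 55 minutes → departure 3:15 AM UTC on Oct 5.
Doha is UTC+3:00: 3:15 AM + 3:00 = 6:15 AM on Oct 5.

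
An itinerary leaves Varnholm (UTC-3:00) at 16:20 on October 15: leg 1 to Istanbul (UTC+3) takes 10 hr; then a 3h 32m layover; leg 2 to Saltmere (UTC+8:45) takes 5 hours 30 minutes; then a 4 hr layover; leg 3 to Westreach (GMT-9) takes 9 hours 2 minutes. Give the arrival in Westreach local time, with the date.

Convert departure to UTC: 16:20 + 3:00 = 19:20 UTC on Oct 15.
Add 10 hours leg 1 → 05:20 UTC (Oct 16).
Add 3 hours 32 minutes layover in Istanbul → 08:52 UTC.
Add 5 hours and 30 minutes leg 2 → 14:22 UTC.
Add 4 hours layover in Saltmere → 18:22 UTC.
Add 9 hours and 2 minutes leg 3 → 03:24 UTC (Oct 17).
Westreach is UTC−9:00, so local arrival = 03:24 − 9:00 = 18:24 on Oct 16.

18:24 on Oct 16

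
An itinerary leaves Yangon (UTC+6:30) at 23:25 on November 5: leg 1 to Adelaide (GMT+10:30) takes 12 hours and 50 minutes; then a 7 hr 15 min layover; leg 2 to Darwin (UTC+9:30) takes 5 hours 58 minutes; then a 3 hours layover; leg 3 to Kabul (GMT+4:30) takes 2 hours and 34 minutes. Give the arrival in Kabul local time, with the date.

Convert departure to UTC: 23:25 − 6:30 = 16:55 UTC on Nov 5.
Add 12 hours 50 minutes leg 1 → 05:45 UTC (Nov 6).
Add 7 hours 15 minutes layover in Adelaide → 13:00 UTC.
Add 5 hours and 58 minutes leg 2 → 18:58 UTC.
Add 3 hours layover in Darwin → 21:58 UTC.
Add 2 hours and 34 minutes leg 3 → 00:32 UTC (Nov 7).
Kabul is UTC+4:30, so local arrival = 00:32 + 4:30 = 05:02 on Nov 7.

05:02 on November 7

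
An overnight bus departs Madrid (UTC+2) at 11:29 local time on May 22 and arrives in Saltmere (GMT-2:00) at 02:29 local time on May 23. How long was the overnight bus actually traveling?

19 hours

Departure in UTC: 11:29 − 2:00 = 09:29 on May 22.
Arrival in UTC: 02:29 + 2:00 = 04:29 on May 23.
Elapsed = 04:29 − 09:29 (+1 day) = 19 hours.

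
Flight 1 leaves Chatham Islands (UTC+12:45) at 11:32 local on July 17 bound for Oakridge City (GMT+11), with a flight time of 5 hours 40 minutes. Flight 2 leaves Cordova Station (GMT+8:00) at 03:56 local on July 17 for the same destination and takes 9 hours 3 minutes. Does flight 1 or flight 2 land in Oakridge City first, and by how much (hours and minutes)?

the first, by 32 minutes

Flight 1 in UTC: 11:32 − 12:45 = 22:47 on Jul 16.
+5 hours 40 minutes → arrive 04:27 UTC on Jul 17.
Flight 2 in UTC: 03:56 − 8:00 = 19:56 on Jul 16.
+9 hours and 3 minutes → arrive 04:59 UTC on Jul 17.
Flight 1 lands earlier by 32 minutes.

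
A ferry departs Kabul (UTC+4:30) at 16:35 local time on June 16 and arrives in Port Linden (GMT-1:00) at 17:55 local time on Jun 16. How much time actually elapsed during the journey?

6 hours 50 minutes

Departure in UTC: 16:35 − 4:30 = 12:05 on Jun 16.
Arrival in UTC: 17:55 + 1:00 = 18:55 on Jun 16.
Elapsed = 18:55 − 12:05 = 6 hours 50 minutes.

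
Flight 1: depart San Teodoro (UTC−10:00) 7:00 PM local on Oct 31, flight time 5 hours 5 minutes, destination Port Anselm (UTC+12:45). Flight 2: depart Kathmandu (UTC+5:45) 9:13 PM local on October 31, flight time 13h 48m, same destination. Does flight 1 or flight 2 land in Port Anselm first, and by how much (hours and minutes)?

the second, by 4 hours 49 minutes

Flight 1 in UTC: 7:00 PM + 10:00 = 5:00 AM on Nov 1.
+5 hours 5 minutes → arrive 10:05 AM UTC on Nov 1.
Flight 2 in UTC: 9:13 PM − 5:45 = 3:28 PM on Oct 31.
+13 hours 48 minutes → arrive 5:16 AM UTC on Nov 1.
Flight 2 lands earlier by 4 hours 49 minutes.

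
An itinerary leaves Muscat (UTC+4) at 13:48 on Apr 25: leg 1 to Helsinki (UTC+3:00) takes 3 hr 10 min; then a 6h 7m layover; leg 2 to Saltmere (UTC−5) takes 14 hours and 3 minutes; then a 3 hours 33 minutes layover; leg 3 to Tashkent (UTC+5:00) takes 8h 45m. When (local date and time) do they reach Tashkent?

02:26 on Apr 27

Convert departure to UTC: 13:48 − 4:00 = 09:48 UTC on Apr 25.
Add 3 hours and 10 minutes leg 1 → 12:58 UTC.
Add 6 hours and 7 minutes layover in Helsinki → 19:05 UTC.
Add 14 hours and 3 minutes leg 2 → 09:08 UTC (Apr 26).
Add 3 hours 33 minutes layover in Saltmere → 12:41 UTC.
Add 8 hours and 45 minutes leg 3 → 21:26 UTC.
Tashkent is UTC+5:00, so local arrival = 21:26 + 5:00 = 02:26 on Apr 27.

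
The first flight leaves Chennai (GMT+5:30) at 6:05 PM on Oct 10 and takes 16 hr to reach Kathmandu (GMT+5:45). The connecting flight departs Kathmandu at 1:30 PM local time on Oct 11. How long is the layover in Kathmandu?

Convert departure to UTC: 6:05 PM − 5:30 = 12:35 PM UTC on Oct 10.
Add 16 hours flight time → 4:35 AM UTC (Oct 11).
Kathmandu is UTC+5:45, so local arrival = 4:35 AM + 5:45 = 10:20 AM on Oct 11.
Layover = 1:30 PM − 10:20 AM = 3 hours 10 minutes.

3 hours 10 minutes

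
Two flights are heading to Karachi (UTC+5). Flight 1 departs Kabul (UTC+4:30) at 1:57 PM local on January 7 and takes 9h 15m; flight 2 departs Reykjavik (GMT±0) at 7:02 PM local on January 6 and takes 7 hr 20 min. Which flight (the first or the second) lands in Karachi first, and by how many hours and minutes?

Flight 1 in UTC: 1:57 PM − 4:30 = 9:27 AM on Jan 7.
+9 hours and 15 minutes → arrive 6:42 PM UTC on Jan 7.
Flight 2 departs at 7:02 PM UTC (Jan 6).
+7 hours 20 minutes → arrive 2:22 AM UTC on Jan 7.
Flight 2 lands earlier by 16 hours 20 minutes.

the second, by 16 hours 20 minutes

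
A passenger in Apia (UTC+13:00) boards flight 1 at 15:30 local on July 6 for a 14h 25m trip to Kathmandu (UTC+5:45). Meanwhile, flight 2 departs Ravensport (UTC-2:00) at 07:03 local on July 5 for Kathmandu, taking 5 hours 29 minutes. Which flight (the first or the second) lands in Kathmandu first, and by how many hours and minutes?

the second, by 26 hours 23 minutes

Flight 1 in UTC: 15:30 − 13:00 = 02:30 on Jul 6.
+14 hours 25 minutes → arrive 16:55 UTC on Jul 6.
Flight 2 in UTC: 07:03 + 2:00 = 09:03 on Jul 5.
+5 hours and 29 minutes → arrive 14:32 UTC on Jul 5.
Flight 2 lands earlier by 26 hours 23 minutes.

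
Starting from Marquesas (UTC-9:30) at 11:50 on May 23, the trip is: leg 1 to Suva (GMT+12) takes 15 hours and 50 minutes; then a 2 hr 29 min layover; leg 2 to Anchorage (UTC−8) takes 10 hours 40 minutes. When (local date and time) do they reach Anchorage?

Convert departure to UTC: 11:50 + 9:30 = 21:20 UTC on May 23.
Add 15 hours 50 minutes leg 1 → 13:10 UTC (May 24).
Add 2 hours 29 minutes layover in Suva → 15:39 UTC.
Add 10 hours 40 minutes leg 2 → 02:19 UTC (May 25).
Anchorage is UTC−8:00, so local arrival = 02:19 − 8:00 = 18:19 on May 24.

18:19 on May 24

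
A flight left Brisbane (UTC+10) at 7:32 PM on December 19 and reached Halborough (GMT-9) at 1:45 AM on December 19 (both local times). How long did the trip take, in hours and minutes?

Halborough is 19:00 behind Brisbane.
Clock-face elapsed time (ignoring zones) is −17 hours 47 minutes.
Actual elapsed = −17 hours 47 minutes + 19:00 = 1 hour 13 minutes.

1 hour 13 minutes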